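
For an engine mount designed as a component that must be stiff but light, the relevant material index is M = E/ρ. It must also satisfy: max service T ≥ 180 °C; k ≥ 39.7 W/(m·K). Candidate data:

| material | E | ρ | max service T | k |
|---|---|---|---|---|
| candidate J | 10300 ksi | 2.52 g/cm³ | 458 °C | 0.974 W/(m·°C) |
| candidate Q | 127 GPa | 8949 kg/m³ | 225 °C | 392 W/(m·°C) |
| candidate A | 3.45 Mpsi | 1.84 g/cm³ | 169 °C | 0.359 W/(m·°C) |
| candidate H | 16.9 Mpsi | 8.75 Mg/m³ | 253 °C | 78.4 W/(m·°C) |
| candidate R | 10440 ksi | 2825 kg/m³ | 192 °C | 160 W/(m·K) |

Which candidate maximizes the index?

candidate R

Screen on constraints: max service T ≥ 180 °C; k ≥ 39.7 W/(m·K). Survivors: candidate Q, candidate H, candidate R.
Normalizing units and computing the index:
  candidate Q: E = 127.0 GPa, ρ = 8949 kg/m³
  candidate H: E = 116.5 GPa, ρ = 8750 kg/m³
  candidate R: E = 71.98 GPa, ρ = 2825 kg/m³
  candidate R: M = 25.5 MN·m/kg
  candidate Q: M = 14.2 MN·m/kg
  candidate H: M = 13.3 MN·m/kg
The maximum is for candidate R.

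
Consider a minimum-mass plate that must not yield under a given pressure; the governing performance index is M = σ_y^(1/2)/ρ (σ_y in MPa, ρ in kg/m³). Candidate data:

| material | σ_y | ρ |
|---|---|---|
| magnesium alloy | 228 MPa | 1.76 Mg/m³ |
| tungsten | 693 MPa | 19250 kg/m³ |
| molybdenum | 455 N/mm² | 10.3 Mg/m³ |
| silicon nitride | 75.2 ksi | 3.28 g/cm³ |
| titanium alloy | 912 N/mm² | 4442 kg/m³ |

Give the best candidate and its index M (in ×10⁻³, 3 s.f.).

After converting to SI:
  magnesium alloy: σ_y = 228.0 MPa, ρ = 1760 kg/m³
  tungsten: σ_y = 693.0 MPa, ρ = 19250 kg/m³
  molybdenum: σ_y = 455.0 MPa, ρ = 10300 kg/m³
  silicon nitride: σ_y = 518.5 MPa, ρ = 3280 kg/m³
  titanium alloy: σ_y = 912.0 MPa, ρ = 4442 kg/m³
  magnesium alloy: M = 8.58×10⁻³
  silicon nitride: M = 6.94×10⁻³
  titanium alloy: M = 6.80×10⁻³
  molybdenum: M = 2.07×10⁻³
  tungsten: M = 1.37×10⁻³
Magnesium alloy has the largest M.

magnesium alloy, M = 8.58×10⁻³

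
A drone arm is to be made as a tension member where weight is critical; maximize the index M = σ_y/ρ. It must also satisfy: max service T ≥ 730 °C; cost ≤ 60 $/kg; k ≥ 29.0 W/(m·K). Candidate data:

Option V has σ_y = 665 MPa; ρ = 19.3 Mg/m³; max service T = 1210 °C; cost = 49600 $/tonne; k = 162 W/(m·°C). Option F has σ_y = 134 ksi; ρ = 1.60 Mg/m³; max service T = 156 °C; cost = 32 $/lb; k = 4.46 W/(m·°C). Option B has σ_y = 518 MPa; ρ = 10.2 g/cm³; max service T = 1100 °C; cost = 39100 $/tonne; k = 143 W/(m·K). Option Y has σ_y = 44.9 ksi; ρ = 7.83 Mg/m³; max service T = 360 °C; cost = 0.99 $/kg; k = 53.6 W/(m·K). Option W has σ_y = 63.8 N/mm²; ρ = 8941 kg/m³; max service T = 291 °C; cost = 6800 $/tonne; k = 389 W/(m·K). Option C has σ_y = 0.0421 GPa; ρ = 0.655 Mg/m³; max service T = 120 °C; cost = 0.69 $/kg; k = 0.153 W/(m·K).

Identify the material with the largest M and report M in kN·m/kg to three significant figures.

Screen on constraints: max service T ≥ 730 °C; cost ≤ 60 $/kg; k ≥ 29.0 W/(m·K). Survivors: option V, option B.
In SI units:
  option V: σ_y = 665.0 MPa, ρ = 19300 kg/m³
  option B: σ_y = 518.0 MPa, ρ = 10200 kg/m³
  option B: M = 50.8 kN·m/kg
  option V: M = 34.5 kN·m/kg
Option B ranks first.

option B, M = 50.8 kN·m/kg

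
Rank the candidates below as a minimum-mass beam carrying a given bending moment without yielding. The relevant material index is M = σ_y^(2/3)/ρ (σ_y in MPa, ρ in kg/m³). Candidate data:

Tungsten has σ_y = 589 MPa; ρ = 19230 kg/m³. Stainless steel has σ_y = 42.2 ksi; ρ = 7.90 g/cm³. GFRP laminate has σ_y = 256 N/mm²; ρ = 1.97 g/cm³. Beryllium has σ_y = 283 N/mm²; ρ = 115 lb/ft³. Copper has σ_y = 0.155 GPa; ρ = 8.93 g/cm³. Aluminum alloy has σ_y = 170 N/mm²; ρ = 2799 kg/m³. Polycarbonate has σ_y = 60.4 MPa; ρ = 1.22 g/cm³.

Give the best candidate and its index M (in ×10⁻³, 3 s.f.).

beryllium, M = 23.4×10⁻³

After converting to SI:
  tungsten: σ_y = 589.0 MPa, ρ = 19230 kg/m³
  stainless steel: σ_y = 291.0 MPa, ρ = 7900 kg/m³
  GFRP laminate: σ_y = 256.0 MPa, ρ = 1970 kg/m³
  beryllium: σ_y = 283.0 MPa, ρ = 1842 kg/m³
  copper: σ_y = 155.0 MPa, ρ = 8930 kg/m³
  aluminum alloy: σ_y = 170.0 MPa, ρ = 2799 kg/m³
  polycarbonate: σ_y = 60.40 MPa, ρ = 1220 kg/m³
  beryllium: M = 23.4×10⁻³
  GFRP laminate: M = 20.5×10⁻³
  polycarbonate: M = 12.6×10⁻³
  aluminum alloy: M = 11.0×10⁻³
  stainless steel: M = 5.56×10⁻³
  tungsten: M = 3.65×10⁻³
  copper: M = 3.23×10⁻³
Beryllium has the largest M.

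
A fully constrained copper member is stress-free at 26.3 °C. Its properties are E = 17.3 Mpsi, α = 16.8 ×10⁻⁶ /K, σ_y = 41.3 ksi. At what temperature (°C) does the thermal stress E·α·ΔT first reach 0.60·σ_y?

112 °C

E = 17.3 Mpsi = 119.3 GPa.
σ_y = 41.3 ksi = 284.8 MPa.
E·α·ΔT = 170.9 MPa ⇒ ΔT = 170.9 / (119.3×10³ × 16.8×10⁻⁶) = 85.26 K.
T = 26.3 + 85.26 = 111.6 °C.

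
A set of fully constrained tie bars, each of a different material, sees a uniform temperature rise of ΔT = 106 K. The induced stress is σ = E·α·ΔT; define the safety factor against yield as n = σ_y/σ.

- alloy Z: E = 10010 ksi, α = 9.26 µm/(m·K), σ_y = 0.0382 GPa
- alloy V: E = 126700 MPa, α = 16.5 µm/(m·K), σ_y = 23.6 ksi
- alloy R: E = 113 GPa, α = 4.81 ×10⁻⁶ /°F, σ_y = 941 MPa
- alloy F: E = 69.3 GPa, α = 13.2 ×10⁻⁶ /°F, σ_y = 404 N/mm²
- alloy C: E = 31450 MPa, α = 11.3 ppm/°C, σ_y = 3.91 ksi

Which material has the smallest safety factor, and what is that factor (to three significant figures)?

alloy Z, n = 0.564

Converting E to GPa, α to ×10⁻⁶/K, σ_y to MPa, then σ and n for each:
  alloy Z: E = 69.02, α = 9.26, σ_y = 38.20 → σ = 67.7 MPa, n = 0.564
  alloy V: E = 126.7, α = 16.5, σ_y = 162.7 → σ = 222 MPa, n = 0.734
  alloy R: E = 113.0, α = 8.66, σ_y = 941.0 → σ = 104 MPa, n = 9.07
  alloy F: E = 69.30, α = 23.8, σ_y = 404.0 → σ = 175 MPa, n = 2.31
  alloy C: E = 31.45, α = 11.3, σ_y = 26.96 → σ = 37.7 MPa, n = 0.716
Smallest n: alloy Z with n = 0.564.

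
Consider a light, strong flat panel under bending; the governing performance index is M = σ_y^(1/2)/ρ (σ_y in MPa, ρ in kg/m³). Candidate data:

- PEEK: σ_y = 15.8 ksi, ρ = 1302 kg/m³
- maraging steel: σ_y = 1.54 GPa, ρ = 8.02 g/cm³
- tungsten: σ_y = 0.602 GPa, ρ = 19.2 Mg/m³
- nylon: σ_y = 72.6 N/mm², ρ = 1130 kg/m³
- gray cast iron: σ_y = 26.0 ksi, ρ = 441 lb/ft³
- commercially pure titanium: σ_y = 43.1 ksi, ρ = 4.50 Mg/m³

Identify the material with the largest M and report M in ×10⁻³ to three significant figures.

PEEK, M = 8.02×10⁻³

Normalizing units and computing the index:
  PEEK: σ_y = 108.9 MPa, ρ = 1302 kg/m³
  maraging steel: σ_y = 1540 MPa, ρ = 8020 kg/m³
  tungsten: σ_y = 602.0 MPa, ρ = 19200 kg/m³
  nylon: σ_y = 72.60 MPa, ρ = 1130 kg/m³
  gray cast iron: σ_y = 179.3 MPa, ρ = 7064 kg/m³
  commercially pure titanium: σ_y = 297.2 MPa, ρ = 4500 kg/m³
  PEEK: M = 8.02×10⁻³
  nylon: M = 7.54×10⁻³
  maraging steel: M = 4.89×10⁻³
  commercially pure titanium: M = 3.83×10⁻³
  gray cast iron: M = 1.90×10⁻³
  tungsten: M = 1.28×10⁻³
Highest index: PEEK.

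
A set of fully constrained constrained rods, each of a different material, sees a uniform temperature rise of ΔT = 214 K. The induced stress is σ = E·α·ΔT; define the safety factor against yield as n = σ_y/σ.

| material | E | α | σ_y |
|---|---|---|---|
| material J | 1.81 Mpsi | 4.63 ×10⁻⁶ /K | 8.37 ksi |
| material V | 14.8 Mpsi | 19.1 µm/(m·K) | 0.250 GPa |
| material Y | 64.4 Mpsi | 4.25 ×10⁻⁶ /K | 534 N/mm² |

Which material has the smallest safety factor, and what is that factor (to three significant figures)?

Converting E to GPa, α to ×10⁻⁶/K, σ_y to MPa, then σ and n for each:
  material J: E = 12.48, α = 4.63, σ_y = 57.71 → σ = 12.4 MPa, n = 4.67
  material V: E = 102.0, α = 19.1, σ_y = 250.0 → σ = 417 MPa, n = 0.599
  material Y: E = 444.0, α = 4.25, σ_y = 534.0 → σ = 404 MPa, n = 1.32
Material V has the lowest safety factor, n = 0.599.

material V, n = 0.599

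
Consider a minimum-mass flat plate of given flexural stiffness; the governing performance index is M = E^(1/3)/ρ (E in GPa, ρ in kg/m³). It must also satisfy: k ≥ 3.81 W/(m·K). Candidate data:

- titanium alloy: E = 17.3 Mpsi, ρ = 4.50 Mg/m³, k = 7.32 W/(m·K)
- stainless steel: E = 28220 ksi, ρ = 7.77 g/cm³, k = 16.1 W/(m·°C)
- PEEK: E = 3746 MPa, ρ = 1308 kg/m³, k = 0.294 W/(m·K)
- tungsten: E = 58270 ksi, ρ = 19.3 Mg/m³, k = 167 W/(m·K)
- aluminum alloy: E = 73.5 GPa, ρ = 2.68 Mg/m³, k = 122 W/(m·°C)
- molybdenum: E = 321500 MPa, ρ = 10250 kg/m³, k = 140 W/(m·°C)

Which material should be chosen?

Screen on constraints: k ≥ 3.81 W/(m·K). Survivors: titanium alloy, stainless steel, tungsten, aluminum alloy, molybdenum.
In SI units:
  titanium alloy: E = 119.3 GPa, ρ = 4500 kg/m³
  stainless steel: E = 194.6 GPa, ρ = 7770 kg/m³
  tungsten: E = 401.8 GPa, ρ = 19300 kg/m³
  aluminum alloy: E = 73.50 GPa, ρ = 2680 kg/m³
  molybdenum: E = 321.5 GPa, ρ = 10250 kg/m³
  aluminum alloy: M = 1.56×10⁻³
  titanium alloy: M = 1.09×10⁻³
  stainless steel: M = 0.746×10⁻³
  molybdenum: M = 0.668×10⁻³
  tungsten: M = 0.382×10⁻³
The maximum is for aluminum alloy.

aluminum alloy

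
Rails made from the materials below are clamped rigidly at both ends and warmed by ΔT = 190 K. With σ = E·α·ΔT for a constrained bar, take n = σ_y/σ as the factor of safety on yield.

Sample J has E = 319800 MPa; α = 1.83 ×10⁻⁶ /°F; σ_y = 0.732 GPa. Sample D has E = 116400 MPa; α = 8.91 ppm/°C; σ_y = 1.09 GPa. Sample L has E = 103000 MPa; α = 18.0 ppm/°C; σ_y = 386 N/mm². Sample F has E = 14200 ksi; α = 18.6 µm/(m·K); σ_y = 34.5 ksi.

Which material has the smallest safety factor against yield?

sample F

In consistent units (E in GPa, α in ×10⁻⁶/K, σ_y in MPa):
  sample J: E = 319.8, α = 3.29, σ_y = 732.0 → σ = 200 MPa, n = 3.66
  sample D: E = 116.4, α = 8.91, σ_y = 1090 → σ = 197 MPa, n = 5.53
  sample L: E = 103.0, α = 18.0, σ_y = 386.0 → σ = 352 MPa, n = 1.10
  sample F: E = 97.91, α = 18.6, σ_y = 237.9 → σ = 346 MPa, n = 0.687
Smallest n: sample F with n = 0.687.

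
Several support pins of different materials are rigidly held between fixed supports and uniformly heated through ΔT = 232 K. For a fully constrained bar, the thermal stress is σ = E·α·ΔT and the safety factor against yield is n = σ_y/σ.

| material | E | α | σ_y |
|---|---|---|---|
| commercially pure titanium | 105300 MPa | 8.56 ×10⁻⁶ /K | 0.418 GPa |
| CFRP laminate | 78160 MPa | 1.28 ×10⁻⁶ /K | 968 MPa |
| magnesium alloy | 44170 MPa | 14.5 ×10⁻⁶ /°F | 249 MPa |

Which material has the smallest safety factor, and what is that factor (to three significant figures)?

Per material, after unit conversion:
  commercially pure titanium: E = 105.3, α = 8.56, σ_y = 418.0 → σ = 209 MPa, n = 2.00
  CFRP laminate: E = 78.16, α = 1.28, σ_y = 968.0 → σ = 23.2 MPa, n = 41.7
  magnesium alloy: E = 44.17, α = 26.1, σ_y = 249.0 → σ = 267 MPa, n = 0.931
The minimum is magnesium alloy at n = 0.931.

magnesium alloy, n = 0.931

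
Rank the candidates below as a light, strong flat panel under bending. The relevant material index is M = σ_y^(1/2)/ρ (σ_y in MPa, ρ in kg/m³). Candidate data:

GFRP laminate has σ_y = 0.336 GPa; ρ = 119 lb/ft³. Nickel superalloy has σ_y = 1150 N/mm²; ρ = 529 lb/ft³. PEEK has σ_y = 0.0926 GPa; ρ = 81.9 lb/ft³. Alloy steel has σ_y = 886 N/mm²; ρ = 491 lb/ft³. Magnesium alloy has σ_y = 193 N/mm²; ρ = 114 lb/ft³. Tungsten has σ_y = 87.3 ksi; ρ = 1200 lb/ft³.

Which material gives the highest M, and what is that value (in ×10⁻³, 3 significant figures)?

In SI units:
  GFRP laminate: σ_y = 336.0 MPa, ρ = 1906 kg/m³
  nickel superalloy: σ_y = 1150 MPa, ρ = 8474 kg/m³
  PEEK: σ_y = 92.60 MPa, ρ = 1312 kg/m³
  alloy steel: σ_y = 886.0 MPa, ρ = 7865 kg/m³
  magnesium alloy: σ_y = 193.0 MPa, ρ = 1826 kg/m³
  tungsten: σ_y = 601.9 MPa, ρ = 19220 kg/m³
  GFRP laminate: M = 9.62×10⁻³
  magnesium alloy: M = 7.61×10⁻³
  PEEK: M = 7.34×10⁻³
  nickel superalloy: M = 4.00×10⁻³
  alloy steel: M = 3.78×10⁻³
  tungsten: M = 1.28×10⁻³
GFRP laminate has the largest M.

GFRP laminate, M = 9.62×10⁻³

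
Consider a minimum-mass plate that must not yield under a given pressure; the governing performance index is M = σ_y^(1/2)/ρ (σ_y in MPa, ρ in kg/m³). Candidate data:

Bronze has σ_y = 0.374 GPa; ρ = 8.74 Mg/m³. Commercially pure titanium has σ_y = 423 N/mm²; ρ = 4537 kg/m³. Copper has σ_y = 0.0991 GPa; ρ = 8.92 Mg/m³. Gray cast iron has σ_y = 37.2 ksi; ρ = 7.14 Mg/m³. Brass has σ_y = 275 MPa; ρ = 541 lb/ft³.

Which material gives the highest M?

commercially pure titanium

Convert each candidate to consistent units, then evaluate M:
  bronze: σ_y = 374.0 MPa, ρ = 8740 kg/m³
  commercially pure titanium: σ_y = 423.0 MPa, ρ = 4537 kg/m³
  copper: σ_y = 99.10 MPa, ρ = 8920 kg/m³
  gray cast iron: σ_y = 256.5 MPa, ρ = 7140 kg/m³
  brass: σ_y = 275.0 MPa, ρ = 8666 kg/m³
  commercially pure titanium: M = 4.53×10⁻³
  gray cast iron: M = 2.24×10⁻³
  bronze: M = 2.21×10⁻³
  brass: M = 1.91×10⁻³
  copper: M = 1.12×10⁻³
Highest index: commercially pure titanium.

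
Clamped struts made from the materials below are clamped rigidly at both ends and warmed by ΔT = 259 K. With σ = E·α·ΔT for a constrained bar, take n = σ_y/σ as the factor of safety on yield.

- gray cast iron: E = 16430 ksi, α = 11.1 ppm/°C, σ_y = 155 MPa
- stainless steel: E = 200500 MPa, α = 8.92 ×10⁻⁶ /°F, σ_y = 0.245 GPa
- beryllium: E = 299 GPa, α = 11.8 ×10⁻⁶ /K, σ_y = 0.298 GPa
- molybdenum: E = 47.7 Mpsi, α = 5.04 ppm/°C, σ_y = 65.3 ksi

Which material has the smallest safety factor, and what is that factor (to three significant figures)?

Per material, after unit conversion:
  gray cast iron: E = 113.3, α = 11.1, σ_y = 155.0 → σ = 326 MPa, n = 0.476
  stainless steel: E = 200.5, α = 16.1, σ_y = 245.0 → σ = 834 MPa, n = 0.294
  beryllium: E = 299.0, α = 11.8, σ_y = 298.0 → σ = 914 MPa, n = 0.326
  molybdenum: E = 328.9, α = 5.04, σ_y = 450.2 → σ = 429 MPa, n = 1.05
Smallest n: stainless steel with n = 0.294.

stainless steel, n = 0.294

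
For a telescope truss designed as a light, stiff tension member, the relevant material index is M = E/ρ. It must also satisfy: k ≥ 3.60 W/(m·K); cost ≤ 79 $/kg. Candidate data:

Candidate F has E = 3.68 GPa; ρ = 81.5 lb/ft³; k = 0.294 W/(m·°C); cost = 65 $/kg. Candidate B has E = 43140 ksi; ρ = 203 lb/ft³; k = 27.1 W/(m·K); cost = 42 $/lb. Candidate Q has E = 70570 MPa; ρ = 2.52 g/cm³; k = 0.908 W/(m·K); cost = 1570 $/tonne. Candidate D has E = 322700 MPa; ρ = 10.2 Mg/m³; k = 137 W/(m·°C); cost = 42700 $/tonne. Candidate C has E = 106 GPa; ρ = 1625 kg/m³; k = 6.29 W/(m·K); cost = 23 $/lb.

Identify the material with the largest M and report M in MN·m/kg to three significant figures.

candidate C, M = 65.2 MN·m/kg

Screen on constraints: k ≥ 3.60 W/(m·K); cost ≤ 79 $/kg. Survivors: candidate D, candidate C.
After converting to SI:
  candidate D: E = 322.7 GPa, ρ = 10200 kg/m³
  candidate C: E = 106.0 GPa, ρ = 1625 kg/m³
  candidate C: M = 65.2 MN·m/kg
  candidate D: M = 31.6 MN·m/kg
Candidate C ranks first.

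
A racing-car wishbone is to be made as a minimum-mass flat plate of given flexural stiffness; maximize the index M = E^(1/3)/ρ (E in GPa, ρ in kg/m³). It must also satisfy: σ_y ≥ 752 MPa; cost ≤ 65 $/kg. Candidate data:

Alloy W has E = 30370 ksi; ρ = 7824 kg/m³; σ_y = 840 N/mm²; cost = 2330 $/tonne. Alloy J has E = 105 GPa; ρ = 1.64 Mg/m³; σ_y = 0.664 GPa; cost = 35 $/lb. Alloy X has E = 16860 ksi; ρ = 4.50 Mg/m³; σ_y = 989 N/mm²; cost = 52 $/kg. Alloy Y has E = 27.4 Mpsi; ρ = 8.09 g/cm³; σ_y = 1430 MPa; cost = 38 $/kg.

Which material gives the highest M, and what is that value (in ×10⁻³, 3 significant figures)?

alloy X, M = 1.08×10⁻³

Screen on constraints: σ_y ≥ 752 MPa; cost ≤ 65 $/kg. Survivors: alloy W, alloy X, alloy Y.
After converting to SI:
  alloy W: E = 209.4 GPa, ρ = 7824 kg/m³
  alloy X: E = 116.2 GPa, ρ = 4500 kg/m³
  alloy Y: E = 188.9 GPa, ρ = 8090 kg/m³
  alloy X: M = 1.08×10⁻³
  alloy W: M = 0.759×10⁻³
  alloy Y: M = 0.709×10⁻³
Alloy X ranks first.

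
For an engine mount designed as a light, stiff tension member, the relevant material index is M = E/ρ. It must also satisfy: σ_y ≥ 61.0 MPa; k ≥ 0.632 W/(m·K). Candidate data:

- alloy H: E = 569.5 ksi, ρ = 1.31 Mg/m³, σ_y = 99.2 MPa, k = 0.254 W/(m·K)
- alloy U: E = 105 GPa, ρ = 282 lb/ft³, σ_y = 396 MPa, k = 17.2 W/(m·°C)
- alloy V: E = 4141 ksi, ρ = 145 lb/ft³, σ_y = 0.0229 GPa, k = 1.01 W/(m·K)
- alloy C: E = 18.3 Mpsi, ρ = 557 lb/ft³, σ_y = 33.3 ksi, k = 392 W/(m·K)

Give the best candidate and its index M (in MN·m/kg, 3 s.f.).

alloy U, M = 23.2 MN·m/kg

Screen on constraints: σ_y ≥ 61.0 MPa; k ≥ 0.632 W/(m·K). Survivors: alloy U, alloy C.
Normalizing units and computing the index:
  alloy U: E = 105.0 GPa, ρ = 4517 kg/m³
  alloy C: E = 126.2 GPa, ρ = 8922 kg/m³
  alloy U: M = 23.2 MN·m/kg
  alloy C: M = 14.1 MN·m/kg
Alloy U ranks first.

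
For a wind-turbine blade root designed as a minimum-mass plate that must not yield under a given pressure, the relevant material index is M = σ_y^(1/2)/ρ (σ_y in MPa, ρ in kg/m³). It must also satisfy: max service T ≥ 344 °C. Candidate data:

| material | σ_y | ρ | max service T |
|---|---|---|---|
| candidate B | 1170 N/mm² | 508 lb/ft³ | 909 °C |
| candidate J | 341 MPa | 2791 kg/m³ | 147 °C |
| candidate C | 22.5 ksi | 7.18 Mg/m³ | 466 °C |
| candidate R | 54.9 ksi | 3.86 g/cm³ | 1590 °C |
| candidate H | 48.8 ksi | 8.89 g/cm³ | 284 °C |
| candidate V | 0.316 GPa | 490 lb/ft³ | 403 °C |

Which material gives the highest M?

Screen on constraints: max service T ≥ 344 °C. Survivors: candidate B, candidate C, candidate R, candidate V.
Putting every candidate on a common basis:
  candidate B: σ_y = 1170 MPa, ρ = 8137 kg/m³
  candidate C: σ_y = 155.1 MPa, ρ = 7180 kg/m³
  candidate R: σ_y = 378.5 MPa, ρ = 3860 kg/m³
  candidate V: σ_y = 316.0 MPa, ρ = 7849 kg/m³
  candidate R: M = 5.04×10⁻³
  candidate B: M = 4.20×10⁻³
  candidate V: M = 2.26×10⁻³
  candidate C: M = 1.73×10⁻³
Candidate R ranks first.

candidate R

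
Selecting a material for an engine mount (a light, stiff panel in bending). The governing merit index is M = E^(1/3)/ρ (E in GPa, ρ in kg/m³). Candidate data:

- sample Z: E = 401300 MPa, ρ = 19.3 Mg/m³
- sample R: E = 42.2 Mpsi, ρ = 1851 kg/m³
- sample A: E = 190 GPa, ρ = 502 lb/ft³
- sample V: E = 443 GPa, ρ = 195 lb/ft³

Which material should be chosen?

sample R

Normalizing units and computing the index:
  sample Z: E = 401.3 GPa, ρ = 19300 kg/m³
  sample R: E = 291.0 GPa, ρ = 1851 kg/m³
  sample A: E = 190.0 GPa, ρ = 8041 kg/m³
  sample V: E = 443.0 GPa, ρ = 3124 kg/m³
  sample R: M = 3.58×10⁻³
  sample V: M = 2.44×10⁻³
  sample A: M = 0.715×10⁻³
  sample Z: M = 0.382×10⁻³
The maximum is for sample R.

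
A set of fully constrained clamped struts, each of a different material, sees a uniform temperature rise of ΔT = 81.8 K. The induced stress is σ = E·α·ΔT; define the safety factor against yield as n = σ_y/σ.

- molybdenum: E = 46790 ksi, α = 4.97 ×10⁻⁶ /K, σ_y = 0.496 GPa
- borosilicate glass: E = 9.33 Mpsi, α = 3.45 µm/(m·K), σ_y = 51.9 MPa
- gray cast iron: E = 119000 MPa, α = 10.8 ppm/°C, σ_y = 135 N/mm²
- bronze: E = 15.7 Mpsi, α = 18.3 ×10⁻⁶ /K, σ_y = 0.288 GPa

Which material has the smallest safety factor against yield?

gray cast iron

Per material, after unit conversion:
  molybdenum: E = 322.6, α = 4.97, σ_y = 496.0 → σ = 131 MPa, n = 3.78
  borosilicate glass: E = 64.33, α = 3.45, σ_y = 51.90 → σ = 18.2 MPa, n = 2.86
  gray cast iron: E = 119.0, α = 10.8, σ_y = 135.0 → σ = 105 MPa, n = 1.28
  bronze: E = 108.2, α = 18.3, σ_y = 288.0 → σ = 162 MPa, n = 1.78
Smallest n: gray cast iron with n = 1.28.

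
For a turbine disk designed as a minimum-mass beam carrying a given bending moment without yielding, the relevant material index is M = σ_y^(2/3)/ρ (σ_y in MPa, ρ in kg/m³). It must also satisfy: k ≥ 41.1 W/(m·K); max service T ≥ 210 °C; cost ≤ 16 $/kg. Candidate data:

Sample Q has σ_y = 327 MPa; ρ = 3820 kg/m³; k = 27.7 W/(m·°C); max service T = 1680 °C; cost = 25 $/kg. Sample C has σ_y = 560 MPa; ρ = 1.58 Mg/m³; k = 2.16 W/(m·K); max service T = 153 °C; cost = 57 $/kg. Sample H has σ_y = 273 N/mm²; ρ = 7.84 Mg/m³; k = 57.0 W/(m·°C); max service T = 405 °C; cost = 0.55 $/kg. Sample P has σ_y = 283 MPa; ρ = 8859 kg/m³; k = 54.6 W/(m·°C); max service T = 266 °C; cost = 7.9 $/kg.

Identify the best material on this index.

Screen on constraints: k ≥ 41.1 W/(m·K); max service T ≥ 210 °C; cost ≤ 16 $/kg. Survivors: sample H, sample P.
Convert each candidate to consistent units, then evaluate M:
  sample H: σ_y = 273.0 MPa, ρ = 7840 kg/m³
  sample P: σ_y = 283.0 MPa, ρ = 8859 kg/m³
  sample H: M = 5.37×10⁻³
  sample P: M = 4.87×10⁻³
Highest index: sample H.

sample H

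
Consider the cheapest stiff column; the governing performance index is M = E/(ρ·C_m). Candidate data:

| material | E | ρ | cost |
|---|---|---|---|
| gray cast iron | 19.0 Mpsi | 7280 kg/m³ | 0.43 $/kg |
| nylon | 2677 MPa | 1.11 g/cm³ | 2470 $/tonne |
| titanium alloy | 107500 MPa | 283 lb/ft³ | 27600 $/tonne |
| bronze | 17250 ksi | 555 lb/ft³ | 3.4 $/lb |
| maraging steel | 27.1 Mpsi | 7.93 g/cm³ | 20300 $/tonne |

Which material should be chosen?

gray cast iron

In SI units:
  gray cast iron: E = 131.0 GPa, ρ = 7280 kg/m³, cost = 0.4300 $/kg
  nylon: E = 2.677 GPa, ρ = 1110 kg/m³, cost = 2.470 $/kg
  titanium alloy: E = 107.5 GPa, ρ = 4533 kg/m³, cost = 27.60 $/kg
  bronze: E = 118.9 GPa, ρ = 8890 kg/m³, cost = 7.496 $/kg
  maraging steel: E = 186.8 GPa, ρ = 7930 kg/m³, cost = 20.30 $/kg
  gray cast iron: M = 41.8 MN·m per $
  bronze: M = 1.78 MN·m per $
  maraging steel: M = 1.16 MN·m per $
  nylon: M = 0.976 MN·m per $
  titanium alloy: M = 0.859 MN·m per $
The maximum is for gray cast iron.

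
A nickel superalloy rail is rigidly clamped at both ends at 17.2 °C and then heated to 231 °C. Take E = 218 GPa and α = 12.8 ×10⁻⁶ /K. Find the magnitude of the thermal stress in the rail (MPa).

597 MPa

ΔT = 213.8 K. Constrained thermal stress σ = E·α·ΔT = 218.0×10³ MPa × 12.8×10⁻⁶ × 213.8 = 597 MPa (compressive).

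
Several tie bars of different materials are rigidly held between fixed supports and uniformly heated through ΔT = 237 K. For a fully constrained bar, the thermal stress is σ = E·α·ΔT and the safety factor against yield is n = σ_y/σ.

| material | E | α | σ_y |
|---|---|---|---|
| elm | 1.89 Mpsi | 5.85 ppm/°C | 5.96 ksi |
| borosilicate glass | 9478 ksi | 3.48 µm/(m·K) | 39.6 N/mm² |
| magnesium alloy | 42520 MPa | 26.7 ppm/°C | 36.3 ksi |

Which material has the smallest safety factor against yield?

In consistent units (E in GPa, α in ×10⁻⁶/K, σ_y in MPa):
  elm: E = 13.03, α = 5.85, σ_y = 41.09 → σ = 18.1 MPa, n = 2.27
  borosilicate glass: E = 65.35, α = 3.48, σ_y = 39.60 → σ = 53.9 MPa, n = 0.735
  magnesium alloy: E = 42.52, α = 26.7, σ_y = 250.3 → σ = 269 MPa, n = 0.930
Smallest n: borosilicate glass with n = 0.735.

borosilicate glass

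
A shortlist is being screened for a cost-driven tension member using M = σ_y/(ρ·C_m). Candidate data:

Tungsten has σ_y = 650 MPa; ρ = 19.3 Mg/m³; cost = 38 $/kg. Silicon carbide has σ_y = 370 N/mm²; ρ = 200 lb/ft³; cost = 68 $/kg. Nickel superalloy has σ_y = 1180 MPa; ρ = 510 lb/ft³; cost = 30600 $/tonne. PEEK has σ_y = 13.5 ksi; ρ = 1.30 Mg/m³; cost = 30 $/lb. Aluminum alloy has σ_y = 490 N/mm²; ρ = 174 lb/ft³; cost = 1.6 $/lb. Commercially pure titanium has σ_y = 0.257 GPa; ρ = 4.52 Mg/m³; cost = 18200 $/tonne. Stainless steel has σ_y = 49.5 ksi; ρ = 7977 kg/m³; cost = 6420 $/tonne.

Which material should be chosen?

aluminum alloy

Normalizing units and computing the index:
  tungsten: σ_y = 650.0 MPa, ρ = 19300 kg/m³, cost = 38.00 $/kg
  silicon carbide: σ_y = 370.0 MPa, ρ = 3204 kg/m³, cost = 68.00 $/kg
  nickel superalloy: σ_y = 1180 MPa, ρ = 8169 kg/m³, cost = 30.60 $/kg
  PEEK: σ_y = 93.08 MPa, ρ = 1300 kg/m³, cost = 66.14 $/kg
  aluminum alloy: σ_y = 490.0 MPa, ρ = 2787 kg/m³, cost = 3.527 $/kg
  commercially pure titanium: σ_y = 257.0 MPa, ρ = 4520 kg/m³, cost = 18.20 $/kg
  stainless steel: σ_y = 341.3 MPa, ρ = 7977 kg/m³, cost = 6.420 $/kg
  aluminum alloy: M = 49.8 kN·m per $
  stainless steel: M = 6.66 kN·m per $
  nickel superalloy: M = 4.72 kN·m per $
  commercially pure titanium: M = 3.12 kN·m per $
  silicon carbide: M = 1.70 kN·m per $
  PEEK: M = 1.08 kN·m per $
  tungsten: M = 0.886 kN·m per $
The maximum is for aluminum alloy.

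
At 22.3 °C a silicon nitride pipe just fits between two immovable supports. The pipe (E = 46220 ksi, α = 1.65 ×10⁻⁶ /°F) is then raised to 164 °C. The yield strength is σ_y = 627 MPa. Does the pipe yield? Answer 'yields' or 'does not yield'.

does not yield

E = 46220 ksi = 318.7 GPa.
α = 1.65×10⁻⁶/°F × 9/5 = 2.97×10⁻⁶/K.
ΔT = 141.7 K. Constrained thermal stress σ = E·α·ΔT = 318.7×10³ MPa × 2.97×10⁻⁶ × 141.7 = 134 MPa (compressive).
Compare to σ_y = 627 MPa: σ < σ_y, so it does not yield.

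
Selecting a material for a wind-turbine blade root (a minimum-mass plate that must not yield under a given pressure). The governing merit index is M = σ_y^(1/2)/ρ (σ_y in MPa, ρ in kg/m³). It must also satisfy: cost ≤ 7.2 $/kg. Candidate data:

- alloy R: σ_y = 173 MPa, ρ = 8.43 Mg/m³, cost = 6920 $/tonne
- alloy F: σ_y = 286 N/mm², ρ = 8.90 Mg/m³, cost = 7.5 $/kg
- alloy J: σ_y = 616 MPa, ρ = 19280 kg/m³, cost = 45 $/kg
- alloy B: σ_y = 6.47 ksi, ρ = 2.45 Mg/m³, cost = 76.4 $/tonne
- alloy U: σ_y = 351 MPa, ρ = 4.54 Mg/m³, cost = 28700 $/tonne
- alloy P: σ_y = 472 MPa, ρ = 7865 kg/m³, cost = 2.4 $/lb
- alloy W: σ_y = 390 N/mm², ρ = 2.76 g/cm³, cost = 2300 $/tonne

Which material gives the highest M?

Screen on constraints: cost ≤ 7.2 $/kg. Survivors: alloy R, alloy B, alloy P, alloy W.
Convert each candidate to consistent units, then evaluate M:
  alloy R: σ_y = 173.0 MPa, ρ = 8430 kg/m³
  alloy B: σ_y = 44.61 MPa, ρ = 2450 kg/m³
  alloy P: σ_y = 472.0 MPa, ρ = 7865 kg/m³
  alloy W: σ_y = 390.0 MPa, ρ = 2760 kg/m³
  alloy W: M = 7.16×10⁻³
  alloy P: M = 2.76×10⁻³
  alloy B: M = 2.73×10⁻³
  alloy R: M = 1.56×10⁻³
Alloy W ranks first.

alloy W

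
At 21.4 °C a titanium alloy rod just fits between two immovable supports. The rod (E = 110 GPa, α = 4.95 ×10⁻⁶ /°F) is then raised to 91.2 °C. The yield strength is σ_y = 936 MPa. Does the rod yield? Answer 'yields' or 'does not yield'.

α = 4.95×10⁻⁶/°F × 9/5 = 8.91×10⁻⁶/K.
ΔT = 69.80 K. Constrained thermal stress σ = E·α·ΔT = 110.0×10³ MPa × 8.91×10⁻⁶ × 69.80 = 68.4 MPa (compressive).
Compare to σ_y = 936 MPa: σ < σ_y, so it does not yield.

does not yield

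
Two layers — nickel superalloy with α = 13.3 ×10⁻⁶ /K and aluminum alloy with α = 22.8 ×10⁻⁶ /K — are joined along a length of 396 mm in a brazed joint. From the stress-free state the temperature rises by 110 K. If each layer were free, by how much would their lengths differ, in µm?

Δα = |13.3 − 22.8|×10⁻⁶/K = 9.50×10⁻⁶/K.
ΔL_mismatch = Δα·L·ΔT = 9.50×10⁻⁶ × 396.0 mm × 110.0 K = 414 µm.

414 µm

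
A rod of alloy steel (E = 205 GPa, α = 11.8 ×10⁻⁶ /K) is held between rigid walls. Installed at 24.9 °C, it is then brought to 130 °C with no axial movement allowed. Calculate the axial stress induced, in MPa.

ΔT = 105.1 K. Constrained thermal stress σ = E·α·ΔT = 205.0×10³ MPa × 11.8×10⁻⁶ × 105.1 = 254 MPa (compressive).

254 MPa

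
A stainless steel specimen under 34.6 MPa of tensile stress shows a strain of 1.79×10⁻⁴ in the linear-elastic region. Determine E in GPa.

E = σ/ε = 34.6 MPa / 1.79×10⁻⁴ = 193300 MPa = 193 GPa.

193 GPa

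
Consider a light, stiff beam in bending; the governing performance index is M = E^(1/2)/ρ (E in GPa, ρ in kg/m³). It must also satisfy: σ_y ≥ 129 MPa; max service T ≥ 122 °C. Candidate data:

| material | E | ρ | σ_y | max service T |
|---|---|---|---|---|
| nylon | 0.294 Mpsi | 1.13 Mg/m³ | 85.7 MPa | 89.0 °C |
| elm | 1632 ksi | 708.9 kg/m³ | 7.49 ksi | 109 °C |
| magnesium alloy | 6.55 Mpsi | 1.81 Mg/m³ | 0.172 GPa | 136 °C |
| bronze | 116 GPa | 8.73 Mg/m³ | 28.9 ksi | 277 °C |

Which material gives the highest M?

magnesium alloy

Screen on constraints: σ_y ≥ 129 MPa; max service T ≥ 122 °C. Survivors: magnesium alloy, bronze.
In SI units:
  magnesium alloy: E = 45.16 GPa, ρ = 1810 kg/m³
  bronze: E = 116.0 GPa, ρ = 8730 kg/m³
  magnesium alloy: M = 3.71×10⁻³
  bronze: M = 1.23×10⁻³
Magnesium alloy ranks first.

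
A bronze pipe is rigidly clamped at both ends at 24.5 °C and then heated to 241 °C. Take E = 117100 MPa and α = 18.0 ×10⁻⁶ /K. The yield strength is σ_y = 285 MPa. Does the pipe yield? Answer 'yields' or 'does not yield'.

yields

E = 117100 MPa = 117.1 GPa.
ΔT = 216.5 K. Constrained thermal stress σ = E·α·ΔT = 117.1×10³ MPa × 18.0×10⁻⁶ × 216.5 = 456 MPa (compressive).
Compare to σ_y = 285 MPa: σ ≥ σ_y, so it yields.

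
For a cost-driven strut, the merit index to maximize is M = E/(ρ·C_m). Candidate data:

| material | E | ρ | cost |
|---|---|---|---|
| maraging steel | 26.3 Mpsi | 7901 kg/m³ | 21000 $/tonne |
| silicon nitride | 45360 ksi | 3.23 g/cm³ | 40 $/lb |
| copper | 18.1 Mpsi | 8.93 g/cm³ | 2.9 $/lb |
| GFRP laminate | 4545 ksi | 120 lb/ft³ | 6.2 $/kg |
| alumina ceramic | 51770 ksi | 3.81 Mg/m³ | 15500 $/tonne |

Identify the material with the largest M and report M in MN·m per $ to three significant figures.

alumina ceramic, M = 6.04 MN·m per $

Putting every candidate on a common basis:
  maraging steel: E = 181.3 GPa, ρ = 7901 kg/m³, cost = 21.00 $/kg
  silicon nitride: E = 312.7 GPa, ρ = 3230 kg/m³, cost = 88.18 $/kg
  copper: E = 124.8 GPa, ρ = 8930 kg/m³, cost = 6.393 $/kg
  GFRP laminate: E = 31.34 GPa, ρ = 1922 kg/m³, cost = 6.200 $/kg
  alumina ceramic: E = 356.9 GPa, ρ = 3810 kg/m³, cost = 15.50 $/kg
  alumina ceramic: M = 6.04 MN·m per $
  GFRP laminate: M = 2.63 MN·m per $
  copper: M = 2.19 MN·m per $
  silicon nitride: M = 1.10 MN·m per $
  maraging steel: M = 1.09 MN·m per $
Alumina ceramic has the largest M.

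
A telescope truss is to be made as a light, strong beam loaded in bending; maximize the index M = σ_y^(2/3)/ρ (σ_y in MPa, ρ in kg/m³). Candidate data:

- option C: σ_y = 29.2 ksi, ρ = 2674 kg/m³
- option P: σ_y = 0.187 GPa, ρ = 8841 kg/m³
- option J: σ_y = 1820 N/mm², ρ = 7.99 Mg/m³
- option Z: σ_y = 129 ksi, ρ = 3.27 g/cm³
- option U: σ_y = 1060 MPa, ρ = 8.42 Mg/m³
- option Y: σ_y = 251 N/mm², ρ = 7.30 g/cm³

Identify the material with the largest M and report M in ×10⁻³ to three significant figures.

In SI units:
  option C: σ_y = 201.3 MPa, ρ = 2674 kg/m³
  option P: σ_y = 187.0 MPa, ρ = 8841 kg/m³
  option J: σ_y = 1820 MPa, ρ = 7990 kg/m³
  option Z: σ_y = 889.4 MPa, ρ = 3270 kg/m³
  option U: σ_y = 1060 MPa, ρ = 8420 kg/m³
  option Y: σ_y = 251.0 MPa, ρ = 7300 kg/m³
  option Z: M = 28.3×10⁻³
  option J: M = 18.7×10⁻³
  option C: M = 12.8×10⁻³
  option U: M = 12.3×10⁻³
  option Y: M = 5.45×10⁻³
  option P: M = 3.70×10⁻³
Highest index: option Z.

option Z, M = 28.3×10⁻³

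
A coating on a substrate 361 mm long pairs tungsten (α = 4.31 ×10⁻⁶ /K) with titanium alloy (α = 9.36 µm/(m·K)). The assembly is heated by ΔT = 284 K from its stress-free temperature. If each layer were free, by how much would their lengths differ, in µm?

518 µm

Δα = |4.31 − 9.36|×10⁻⁶/K = 5.05×10⁻⁶/K.
ΔL_mismatch = Δα·L·ΔT = 5.05×10⁻⁶ × 361.0 mm × 284.0 K = 518 µm.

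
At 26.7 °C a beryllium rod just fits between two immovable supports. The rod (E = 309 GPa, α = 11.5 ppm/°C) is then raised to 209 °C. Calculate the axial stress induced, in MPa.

648 MPa

ΔT = 182.3 K. Constrained thermal stress σ = E·α·ΔT = 309.0×10³ MPa × 11.5×10⁻⁶ × 182.3 = 648 MPa (compressive).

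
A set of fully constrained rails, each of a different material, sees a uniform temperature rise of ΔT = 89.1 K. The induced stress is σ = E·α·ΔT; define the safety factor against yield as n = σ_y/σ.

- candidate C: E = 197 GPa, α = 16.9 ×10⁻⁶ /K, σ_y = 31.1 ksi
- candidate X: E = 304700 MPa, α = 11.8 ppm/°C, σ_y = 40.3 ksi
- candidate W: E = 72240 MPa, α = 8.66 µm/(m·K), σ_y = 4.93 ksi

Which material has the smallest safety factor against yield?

candidate W

Per material, after unit conversion:
  candidate C: E = 197.0, α = 16.9, σ_y = 214.4 → σ = 297 MPa, n = 0.723
  candidate X: E = 304.7, α = 11.8, σ_y = 277.9 → σ = 320 MPa, n = 0.867
  candidate W: E = 72.24, α = 8.66, σ_y = 33.99 → σ = 55.7 MPa, n = 0.610
Smallest n: candidate W with n = 0.610.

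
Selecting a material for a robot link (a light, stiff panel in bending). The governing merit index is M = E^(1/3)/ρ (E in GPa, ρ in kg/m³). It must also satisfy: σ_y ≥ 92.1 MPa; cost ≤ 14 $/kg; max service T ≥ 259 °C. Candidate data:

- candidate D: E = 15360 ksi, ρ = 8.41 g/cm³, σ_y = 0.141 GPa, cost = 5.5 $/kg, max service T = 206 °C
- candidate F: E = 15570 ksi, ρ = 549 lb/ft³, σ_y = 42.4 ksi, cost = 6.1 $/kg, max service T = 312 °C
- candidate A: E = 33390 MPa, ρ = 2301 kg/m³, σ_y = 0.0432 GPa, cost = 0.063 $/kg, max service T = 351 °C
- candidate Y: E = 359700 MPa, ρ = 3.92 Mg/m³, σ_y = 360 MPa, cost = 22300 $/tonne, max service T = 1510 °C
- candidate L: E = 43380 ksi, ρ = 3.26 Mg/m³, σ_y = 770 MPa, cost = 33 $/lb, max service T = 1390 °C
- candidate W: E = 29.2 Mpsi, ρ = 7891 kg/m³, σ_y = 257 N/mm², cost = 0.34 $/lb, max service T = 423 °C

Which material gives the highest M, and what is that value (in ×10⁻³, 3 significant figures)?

Screen on constraints: σ_y ≥ 92.1 MPa; cost ≤ 14 $/kg; max service T ≥ 259 °C. Survivors: candidate F, candidate W.
Normalizing units and computing the index:
  candidate F: E = 107.4 GPa, ρ = 8794 kg/m³
  candidate W: E = 201.3 GPa, ρ = 7891 kg/m³
  candidate W: M = 0.743×10⁻³
  candidate F: M = 0.540×10⁻³
Highest index: candidate W.

candidate W, M = 0.743×10⁻³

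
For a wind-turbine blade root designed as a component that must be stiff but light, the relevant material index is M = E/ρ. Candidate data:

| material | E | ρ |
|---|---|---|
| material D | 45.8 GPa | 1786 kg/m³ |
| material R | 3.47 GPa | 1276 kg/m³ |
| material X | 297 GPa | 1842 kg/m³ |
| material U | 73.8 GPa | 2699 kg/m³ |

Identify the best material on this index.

material X

Evaluate M for each candidate:
  material X: M = 161 MN·m/kg
  material U: M = 27.3 MN·m/kg
  material D: M = 25.6 MN·m/kg
  material R: M = 2.72 MN·m/kg
Material X has the largest M.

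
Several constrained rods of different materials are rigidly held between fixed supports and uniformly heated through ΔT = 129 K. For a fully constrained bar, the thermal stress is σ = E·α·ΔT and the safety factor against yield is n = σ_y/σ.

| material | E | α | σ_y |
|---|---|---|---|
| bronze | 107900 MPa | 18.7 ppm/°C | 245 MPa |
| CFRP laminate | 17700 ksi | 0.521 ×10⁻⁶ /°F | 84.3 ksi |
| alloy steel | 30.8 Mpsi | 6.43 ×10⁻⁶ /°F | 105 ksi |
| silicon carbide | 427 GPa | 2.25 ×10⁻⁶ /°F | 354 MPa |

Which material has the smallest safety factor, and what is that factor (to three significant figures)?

bronze, n = 0.941

Converting E to GPa, α to ×10⁻⁶/K, σ_y to MPa, then σ and n for each:
  bronze: E = 107.9, α = 18.7, σ_y = 245.0 → σ = 260 MPa, n = 0.941
  CFRP laminate: E = 122.0, α = 0.938, σ_y = 581.2 → σ = 14.8 MPa, n = 39.4
  alloy steel: E = 212.4, α = 11.6, σ_y = 723.9 → σ = 317 MPa, n = 2.28
  silicon carbide: E = 427.0, α = 4.05, σ_y = 354.0 → σ = 223 MPa, n = 1.59
The minimum is bronze at n = 0.941.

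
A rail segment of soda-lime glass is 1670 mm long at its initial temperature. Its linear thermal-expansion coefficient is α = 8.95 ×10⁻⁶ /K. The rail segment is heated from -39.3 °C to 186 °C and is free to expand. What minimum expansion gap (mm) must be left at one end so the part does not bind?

ΔT = 186 − (-39.3) = 225.3 K.
ΔL = α·L₀·ΔT = 8.95×10⁻⁶ × 1670 mm × 225.3 K = 3.37 mm.

3.37 mm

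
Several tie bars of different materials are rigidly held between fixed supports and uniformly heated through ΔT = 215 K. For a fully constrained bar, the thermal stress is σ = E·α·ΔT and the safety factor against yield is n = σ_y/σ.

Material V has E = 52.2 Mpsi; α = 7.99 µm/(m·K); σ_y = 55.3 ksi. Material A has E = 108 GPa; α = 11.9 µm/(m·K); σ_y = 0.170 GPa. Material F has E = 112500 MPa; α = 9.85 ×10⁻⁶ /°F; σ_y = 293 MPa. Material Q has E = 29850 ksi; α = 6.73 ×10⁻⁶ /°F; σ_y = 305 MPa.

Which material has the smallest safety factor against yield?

material Q

Per material, after unit conversion:
  material V: E = 359.9, α = 7.99, σ_y = 381.3 → σ = 618 MPa, n = 0.617
  material A: E = 108.0, α = 11.9, σ_y = 170.0 → σ = 276 MPa, n = 0.615
  material F: E = 112.5, α = 17.7, σ_y = 293.0 → σ = 429 MPa, n = 0.683
  material Q: E = 205.8, α = 12.1, σ_y = 305.0 → σ = 536 MPa, n = 0.569
The minimum is material Q at n = 0.569.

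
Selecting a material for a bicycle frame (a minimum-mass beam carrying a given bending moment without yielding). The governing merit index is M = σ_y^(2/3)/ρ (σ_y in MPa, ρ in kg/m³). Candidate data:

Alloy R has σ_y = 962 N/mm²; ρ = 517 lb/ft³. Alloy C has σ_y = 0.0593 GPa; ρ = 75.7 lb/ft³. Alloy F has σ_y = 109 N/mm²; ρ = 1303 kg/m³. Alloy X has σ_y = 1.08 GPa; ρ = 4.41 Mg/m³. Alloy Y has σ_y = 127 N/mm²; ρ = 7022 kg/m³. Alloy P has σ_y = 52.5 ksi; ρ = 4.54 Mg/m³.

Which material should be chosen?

In SI units:
  alloy R: σ_y = 962.0 MPa, ρ = 8282 kg/m³
  alloy C: σ_y = 59.30 MPa, ρ = 1213 kg/m³
  alloy F: σ_y = 109.0 MPa, ρ = 1303 kg/m³
  alloy X: σ_y = 1080 MPa, ρ = 4410 kg/m³
  alloy Y: σ_y = 127.0 MPa, ρ = 7022 kg/m³
  alloy P: σ_y = 362.0 MPa, ρ = 4540 kg/m³
  alloy X: M = 23.9×10⁻³
  alloy F: M = 17.5×10⁻³
  alloy C: M = 12.5×10⁻³
  alloy R: M = 11.8×10⁻³
  alloy P: M = 11.2×10⁻³
  alloy Y: M = 3.60×10⁻³
Alloy X ranks first.

alloy X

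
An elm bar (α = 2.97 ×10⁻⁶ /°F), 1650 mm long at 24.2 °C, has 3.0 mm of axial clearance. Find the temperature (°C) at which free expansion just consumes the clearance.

364 °C

α = 2.97×10⁻⁶/°F × 9/5 = 5.35×10⁻⁶/K.
α·L₀·ΔT = 3.0 mm ⇒ ΔT = 3.0 / (5.35×10⁻⁶ × 1650.0) = 340.1 K.
T = 24.2 + 340.1 = 364.3 °C.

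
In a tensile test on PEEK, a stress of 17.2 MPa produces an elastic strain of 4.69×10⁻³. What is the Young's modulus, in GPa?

E = σ/ε = 17.2 MPa / 4.69×10⁻³ = 3667 MPa = 3.67 GPa.

3.67 GPa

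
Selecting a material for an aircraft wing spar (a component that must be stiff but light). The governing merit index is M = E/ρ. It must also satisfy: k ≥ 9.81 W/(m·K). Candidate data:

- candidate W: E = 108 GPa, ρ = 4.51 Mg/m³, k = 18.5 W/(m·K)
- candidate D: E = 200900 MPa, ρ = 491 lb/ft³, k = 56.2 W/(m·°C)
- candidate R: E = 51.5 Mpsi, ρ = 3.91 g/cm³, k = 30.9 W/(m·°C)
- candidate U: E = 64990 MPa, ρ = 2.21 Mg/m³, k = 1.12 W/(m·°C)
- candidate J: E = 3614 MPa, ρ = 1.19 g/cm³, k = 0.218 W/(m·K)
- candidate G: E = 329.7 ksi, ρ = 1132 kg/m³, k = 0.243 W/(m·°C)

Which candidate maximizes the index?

candidate R

Screen on constraints: k ≥ 9.81 W/(m·K). Survivors: candidate W, candidate D, candidate R.
Convert each candidate to consistent units, then evaluate M:
  candidate W: E = 108.0 GPa, ρ = 4510 kg/m³
  candidate D: E = 200.9 GPa, ρ = 7865 kg/m³
  candidate R: E = 355.1 GPa, ρ = 3910 kg/m³
  candidate R: M = 90.8 MN·m/kg
  candidate D: M = 25.5 MN·m/kg
  candidate W: M = 23.9 MN·m/kg
Candidate R has the largest M.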